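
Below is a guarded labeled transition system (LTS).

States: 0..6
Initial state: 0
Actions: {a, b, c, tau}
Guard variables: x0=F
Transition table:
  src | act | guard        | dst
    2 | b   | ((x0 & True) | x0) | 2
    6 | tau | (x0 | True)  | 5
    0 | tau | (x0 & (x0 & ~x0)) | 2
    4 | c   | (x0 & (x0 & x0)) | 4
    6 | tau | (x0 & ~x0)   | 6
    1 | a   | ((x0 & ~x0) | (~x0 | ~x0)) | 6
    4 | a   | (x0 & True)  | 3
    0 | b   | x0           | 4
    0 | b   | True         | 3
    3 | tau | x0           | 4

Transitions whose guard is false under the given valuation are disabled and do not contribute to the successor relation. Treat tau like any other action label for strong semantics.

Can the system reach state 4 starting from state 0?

Guard filter leaves 3 enabled edge(s).
Layer 0: {0}
Layer 1: {3}  cumulative {0,3}
Reach set: {0,3}

Answer: UNREACHABLE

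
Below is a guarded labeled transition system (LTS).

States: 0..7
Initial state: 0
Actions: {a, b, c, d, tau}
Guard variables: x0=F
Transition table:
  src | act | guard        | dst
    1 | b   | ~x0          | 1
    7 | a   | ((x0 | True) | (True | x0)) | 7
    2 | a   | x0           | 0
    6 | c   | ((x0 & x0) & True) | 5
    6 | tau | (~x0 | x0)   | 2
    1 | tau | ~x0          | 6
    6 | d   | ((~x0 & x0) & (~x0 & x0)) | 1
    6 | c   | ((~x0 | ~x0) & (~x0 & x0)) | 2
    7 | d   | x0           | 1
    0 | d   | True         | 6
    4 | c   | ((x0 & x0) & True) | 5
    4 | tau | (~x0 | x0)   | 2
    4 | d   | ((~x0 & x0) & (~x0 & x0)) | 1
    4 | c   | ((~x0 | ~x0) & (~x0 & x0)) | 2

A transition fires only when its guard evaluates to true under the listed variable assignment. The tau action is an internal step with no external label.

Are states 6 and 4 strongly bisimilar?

Refine partition for ~:
  round 0: {{0,1,2,3,4,5,6,7}}
  round 1: {{0},{1},{2,3,5},{4,6},{7}}
5 equivalence class(es) (converged in 2)
6∈{4,6}, 4∈{4,6}

Answer: BISIMILAR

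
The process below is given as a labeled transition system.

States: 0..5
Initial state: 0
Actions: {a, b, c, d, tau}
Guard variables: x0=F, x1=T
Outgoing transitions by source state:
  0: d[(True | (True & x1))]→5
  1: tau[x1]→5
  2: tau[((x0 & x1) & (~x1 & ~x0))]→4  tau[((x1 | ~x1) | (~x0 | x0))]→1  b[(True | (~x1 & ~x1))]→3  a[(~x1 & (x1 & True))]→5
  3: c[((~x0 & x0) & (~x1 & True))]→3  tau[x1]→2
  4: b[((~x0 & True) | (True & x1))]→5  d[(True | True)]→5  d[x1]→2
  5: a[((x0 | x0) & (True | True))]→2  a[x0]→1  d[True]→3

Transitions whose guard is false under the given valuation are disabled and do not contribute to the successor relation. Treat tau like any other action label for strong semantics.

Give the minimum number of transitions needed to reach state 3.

Breadth-first toward 3:
  Layer 0: {0}
  Layer 1: {5}
  Layer 2: {3}
3 enters at depth 2; path d·d

Answer: 2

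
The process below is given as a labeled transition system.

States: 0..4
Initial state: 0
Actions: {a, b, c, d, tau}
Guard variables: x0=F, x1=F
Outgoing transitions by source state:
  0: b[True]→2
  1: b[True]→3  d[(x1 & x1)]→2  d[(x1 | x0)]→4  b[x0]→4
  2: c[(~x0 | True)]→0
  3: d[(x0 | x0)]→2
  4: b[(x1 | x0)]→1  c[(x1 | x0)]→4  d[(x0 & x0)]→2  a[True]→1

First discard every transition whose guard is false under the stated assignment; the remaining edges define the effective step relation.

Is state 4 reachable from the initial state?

Guard filter leaves 4 enabled edge(s).
Layer 0: {0}
Layer 1: {2}  now seen {0,2}
Reach set: {0,2}

Answer: UNREACHABLE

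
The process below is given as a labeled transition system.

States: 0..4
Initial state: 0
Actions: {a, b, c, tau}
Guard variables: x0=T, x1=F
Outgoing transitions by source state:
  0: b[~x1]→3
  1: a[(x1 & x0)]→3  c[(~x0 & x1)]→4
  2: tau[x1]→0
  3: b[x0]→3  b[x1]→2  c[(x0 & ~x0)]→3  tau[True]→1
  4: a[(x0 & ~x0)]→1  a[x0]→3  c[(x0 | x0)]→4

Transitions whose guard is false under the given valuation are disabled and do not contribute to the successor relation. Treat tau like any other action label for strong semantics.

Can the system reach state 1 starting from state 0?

Answer: REACHABLE

Working:
Guard filter leaves 5 enabled edge(s).
L0 = {0}
L1 = {3}  total {0,3}
L2 = {1}  total {0,1,3}
Reach set: {0,1,3}
trace reaching 1: b·tau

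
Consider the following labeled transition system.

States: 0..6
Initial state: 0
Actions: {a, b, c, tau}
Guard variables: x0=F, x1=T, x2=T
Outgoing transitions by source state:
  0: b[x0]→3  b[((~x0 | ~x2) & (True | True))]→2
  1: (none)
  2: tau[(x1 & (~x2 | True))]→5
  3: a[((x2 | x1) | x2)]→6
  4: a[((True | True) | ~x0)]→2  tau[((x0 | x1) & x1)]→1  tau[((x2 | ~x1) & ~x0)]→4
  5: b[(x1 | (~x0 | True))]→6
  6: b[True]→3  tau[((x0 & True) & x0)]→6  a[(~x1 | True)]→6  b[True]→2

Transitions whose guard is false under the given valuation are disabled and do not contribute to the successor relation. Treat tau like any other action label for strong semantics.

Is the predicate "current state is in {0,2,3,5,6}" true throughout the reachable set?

Inv-set: {0,2,3,5,6}
Reach set: {0,2,3,5,6}
  0: safe
  2: safe
  3: safe
  5: safe
  6: safe

Answer: INVARIANT HOLDS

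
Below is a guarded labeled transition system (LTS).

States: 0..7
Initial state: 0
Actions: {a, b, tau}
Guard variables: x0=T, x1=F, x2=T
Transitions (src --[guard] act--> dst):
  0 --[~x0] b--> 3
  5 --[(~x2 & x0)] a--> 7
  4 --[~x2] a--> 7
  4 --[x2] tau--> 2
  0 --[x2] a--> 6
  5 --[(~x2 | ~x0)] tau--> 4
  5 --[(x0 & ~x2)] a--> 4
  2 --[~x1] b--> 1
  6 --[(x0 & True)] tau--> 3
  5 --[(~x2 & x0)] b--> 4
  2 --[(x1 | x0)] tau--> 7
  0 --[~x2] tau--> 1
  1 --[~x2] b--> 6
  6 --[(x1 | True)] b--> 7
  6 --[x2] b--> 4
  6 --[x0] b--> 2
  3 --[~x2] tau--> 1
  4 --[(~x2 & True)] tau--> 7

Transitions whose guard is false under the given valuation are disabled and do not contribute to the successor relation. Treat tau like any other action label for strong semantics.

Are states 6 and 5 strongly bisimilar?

Compute ~ classes (split until stable):
  π0 = {{0,1,2,3,4,5,6,7}}
  π1 = {{0},{1,3,5,7},{2,6},{4}}
  π2 = {{0},{1,3,5,7},{2},{4},{6}}
stable after 3 split(s): 5 block(s)
6∈{6}, 5∈{1,3,5,7}

Answer: NOT BISIMILAR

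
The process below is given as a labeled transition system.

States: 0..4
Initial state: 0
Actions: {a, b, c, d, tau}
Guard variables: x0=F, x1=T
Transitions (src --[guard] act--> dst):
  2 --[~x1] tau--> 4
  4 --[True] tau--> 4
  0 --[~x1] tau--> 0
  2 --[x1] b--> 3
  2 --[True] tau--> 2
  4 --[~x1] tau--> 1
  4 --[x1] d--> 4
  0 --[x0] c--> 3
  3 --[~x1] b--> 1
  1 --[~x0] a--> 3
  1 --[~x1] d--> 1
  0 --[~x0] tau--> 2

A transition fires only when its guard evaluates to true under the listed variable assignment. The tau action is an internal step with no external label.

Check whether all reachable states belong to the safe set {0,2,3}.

Safe = {0,2,3}
Reach set: {0,2,3}
  0: safe
  2: safe
  3: safe

Answer: INVARIANT HOLDS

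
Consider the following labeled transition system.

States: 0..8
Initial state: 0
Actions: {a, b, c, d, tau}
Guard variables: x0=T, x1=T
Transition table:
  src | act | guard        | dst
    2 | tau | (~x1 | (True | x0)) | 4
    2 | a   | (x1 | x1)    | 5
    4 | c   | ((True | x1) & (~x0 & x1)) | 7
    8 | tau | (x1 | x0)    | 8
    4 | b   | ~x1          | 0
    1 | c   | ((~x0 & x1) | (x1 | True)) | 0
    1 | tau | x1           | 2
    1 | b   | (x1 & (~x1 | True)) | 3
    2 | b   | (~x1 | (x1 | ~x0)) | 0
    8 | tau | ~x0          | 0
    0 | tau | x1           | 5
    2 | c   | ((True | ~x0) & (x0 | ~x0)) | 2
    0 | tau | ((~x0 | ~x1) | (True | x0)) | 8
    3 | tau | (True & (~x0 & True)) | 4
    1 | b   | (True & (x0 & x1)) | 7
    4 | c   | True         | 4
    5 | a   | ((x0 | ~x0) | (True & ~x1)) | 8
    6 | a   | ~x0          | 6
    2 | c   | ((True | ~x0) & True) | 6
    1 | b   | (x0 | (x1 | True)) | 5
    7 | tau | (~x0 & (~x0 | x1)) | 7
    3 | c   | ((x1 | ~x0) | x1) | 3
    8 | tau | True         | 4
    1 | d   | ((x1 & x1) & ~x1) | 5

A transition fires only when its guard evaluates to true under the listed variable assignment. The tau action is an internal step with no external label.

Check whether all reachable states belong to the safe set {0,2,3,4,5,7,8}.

Allowed set {0,2,3,4,5,7,8}
Reachable = {0,4,5,8}
  0: ✓
  4: ✓
  5: ✓
  8: ✓

Answer: INVARIANT HOLDS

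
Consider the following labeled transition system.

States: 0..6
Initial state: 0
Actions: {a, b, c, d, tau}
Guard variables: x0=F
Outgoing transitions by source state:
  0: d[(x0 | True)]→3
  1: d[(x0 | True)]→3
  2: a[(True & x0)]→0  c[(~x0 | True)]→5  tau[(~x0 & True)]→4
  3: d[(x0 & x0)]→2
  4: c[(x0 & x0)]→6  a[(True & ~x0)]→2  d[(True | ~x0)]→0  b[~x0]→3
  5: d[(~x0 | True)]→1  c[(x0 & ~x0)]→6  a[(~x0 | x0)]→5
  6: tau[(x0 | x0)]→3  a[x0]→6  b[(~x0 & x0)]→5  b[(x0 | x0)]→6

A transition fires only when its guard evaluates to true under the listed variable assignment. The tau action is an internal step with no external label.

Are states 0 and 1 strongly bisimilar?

Bisimulation quotient by refinement:
  P[0] = {{0,1,2,3,4,5,6}}
  P[1] = {{0,1},{2},{3,6},{4},{5}}
stable after 2 split(s): 5 block(s)
class of 0: {0,1}; class of 1: {0,1}

Answer: BISIMILAR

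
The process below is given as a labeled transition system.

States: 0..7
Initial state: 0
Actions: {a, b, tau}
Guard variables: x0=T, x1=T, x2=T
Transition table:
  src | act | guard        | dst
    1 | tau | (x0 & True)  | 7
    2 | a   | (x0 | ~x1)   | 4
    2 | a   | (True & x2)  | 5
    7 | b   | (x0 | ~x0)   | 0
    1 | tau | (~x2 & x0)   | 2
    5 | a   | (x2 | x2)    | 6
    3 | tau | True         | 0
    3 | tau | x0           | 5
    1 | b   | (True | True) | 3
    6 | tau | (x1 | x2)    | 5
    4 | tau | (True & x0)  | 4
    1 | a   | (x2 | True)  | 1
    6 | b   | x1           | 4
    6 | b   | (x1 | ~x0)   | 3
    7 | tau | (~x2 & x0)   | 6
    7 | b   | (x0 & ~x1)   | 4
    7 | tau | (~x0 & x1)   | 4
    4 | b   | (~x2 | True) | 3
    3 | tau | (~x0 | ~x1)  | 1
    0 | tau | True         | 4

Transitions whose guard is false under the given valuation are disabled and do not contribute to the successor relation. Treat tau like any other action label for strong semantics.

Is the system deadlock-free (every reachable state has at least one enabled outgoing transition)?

Answer: DEADLOCK-FREE

Trace:
R = {0,3,4,5,6}
  0: tau→4  [1 out]
  3: tau→0  tau→5  [2 out]
  4: b→3  tau→4  [2 out]
  5: a→6  [1 out]
  6: b→3  b→4  tau→5  [3 out]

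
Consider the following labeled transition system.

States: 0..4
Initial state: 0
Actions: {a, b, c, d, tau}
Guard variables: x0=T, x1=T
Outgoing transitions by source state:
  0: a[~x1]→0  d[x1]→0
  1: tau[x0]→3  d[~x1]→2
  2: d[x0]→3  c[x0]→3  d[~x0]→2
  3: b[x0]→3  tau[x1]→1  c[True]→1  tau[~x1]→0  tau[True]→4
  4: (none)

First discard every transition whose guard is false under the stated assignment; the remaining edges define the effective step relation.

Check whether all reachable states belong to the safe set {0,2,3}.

Answer: INVARIANT HOLDS

Analysis:
Inv-set: {0,2,3}
Reach set: {0}
  0: safe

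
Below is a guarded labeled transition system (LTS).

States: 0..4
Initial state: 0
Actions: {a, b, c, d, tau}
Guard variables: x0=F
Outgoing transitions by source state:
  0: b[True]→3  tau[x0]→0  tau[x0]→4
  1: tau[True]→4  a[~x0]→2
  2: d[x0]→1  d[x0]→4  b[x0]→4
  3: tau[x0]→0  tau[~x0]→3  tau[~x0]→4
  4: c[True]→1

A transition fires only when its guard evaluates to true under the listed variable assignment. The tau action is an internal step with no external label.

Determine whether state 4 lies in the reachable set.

Answer: REACHABLE

Working:
After dropping false guards: 6 live edges.
Layer 0: {0}
Layer 1: {3}  cumulative {0,3}
Layer 2: {4}  cumulative {0,3,4}
Layer 3: {1}  cumulative {0,1,3,4}
Layer 4: {2}  cumulative {0,1,2,3,4}
Reach set: {0,1,2,3,4}
trace reaching 4: b·tau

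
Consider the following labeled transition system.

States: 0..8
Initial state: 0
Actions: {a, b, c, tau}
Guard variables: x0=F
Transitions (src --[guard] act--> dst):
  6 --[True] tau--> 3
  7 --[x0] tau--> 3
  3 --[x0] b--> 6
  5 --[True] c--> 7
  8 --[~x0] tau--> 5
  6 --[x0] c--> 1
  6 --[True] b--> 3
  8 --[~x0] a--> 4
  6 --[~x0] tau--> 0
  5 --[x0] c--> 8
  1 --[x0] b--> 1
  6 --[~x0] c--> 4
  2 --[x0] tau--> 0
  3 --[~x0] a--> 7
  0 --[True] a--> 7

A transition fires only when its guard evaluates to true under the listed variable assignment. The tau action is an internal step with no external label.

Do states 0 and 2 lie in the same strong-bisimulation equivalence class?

Bisimulation quotient by refinement:
  P[0] = {{0,1,2,3,4,5,6,7,8}}
  P[1] = {{0,3},{1,2,4,7},{5},{6},{8}}
stable after 2 split(s): 5 block(s)
0∈{0,3}, 2∈{1,2,4,7}

Answer: NOT BISIMILAR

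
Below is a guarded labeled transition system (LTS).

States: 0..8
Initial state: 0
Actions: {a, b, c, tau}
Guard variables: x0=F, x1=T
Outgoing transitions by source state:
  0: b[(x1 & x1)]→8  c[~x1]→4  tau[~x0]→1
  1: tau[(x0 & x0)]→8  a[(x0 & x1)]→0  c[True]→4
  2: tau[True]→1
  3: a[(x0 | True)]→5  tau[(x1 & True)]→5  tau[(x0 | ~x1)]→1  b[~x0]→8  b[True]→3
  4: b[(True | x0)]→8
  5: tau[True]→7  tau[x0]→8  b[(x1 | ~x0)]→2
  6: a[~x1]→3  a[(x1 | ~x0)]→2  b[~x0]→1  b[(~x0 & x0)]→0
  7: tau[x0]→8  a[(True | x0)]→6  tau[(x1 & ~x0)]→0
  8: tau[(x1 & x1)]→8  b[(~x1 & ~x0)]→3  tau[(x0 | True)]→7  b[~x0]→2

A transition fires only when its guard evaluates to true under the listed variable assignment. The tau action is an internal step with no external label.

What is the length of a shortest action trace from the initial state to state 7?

Answer: 2

Working:
Breadth-first toward 7:
  L0 = {0}
  L1 = {1,8}
  L2 = {2,4,7}
depth(7)=2, e.g. b·tau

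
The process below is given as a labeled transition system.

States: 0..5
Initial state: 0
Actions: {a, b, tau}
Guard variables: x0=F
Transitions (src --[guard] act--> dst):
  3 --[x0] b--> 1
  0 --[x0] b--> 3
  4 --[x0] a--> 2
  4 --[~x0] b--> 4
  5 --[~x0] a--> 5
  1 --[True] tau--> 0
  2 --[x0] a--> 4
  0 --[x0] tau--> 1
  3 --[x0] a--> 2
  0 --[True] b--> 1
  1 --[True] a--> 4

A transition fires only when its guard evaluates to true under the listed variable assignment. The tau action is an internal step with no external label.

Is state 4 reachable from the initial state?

After dropping false guards: 5 live edges.
depth 0: {0}
depth 1: {1}  now seen {0,1}
depth 2: {4}  now seen {0,1,4}
R = {0,1,4}
witness 4: b·a

Answer: REACHABLE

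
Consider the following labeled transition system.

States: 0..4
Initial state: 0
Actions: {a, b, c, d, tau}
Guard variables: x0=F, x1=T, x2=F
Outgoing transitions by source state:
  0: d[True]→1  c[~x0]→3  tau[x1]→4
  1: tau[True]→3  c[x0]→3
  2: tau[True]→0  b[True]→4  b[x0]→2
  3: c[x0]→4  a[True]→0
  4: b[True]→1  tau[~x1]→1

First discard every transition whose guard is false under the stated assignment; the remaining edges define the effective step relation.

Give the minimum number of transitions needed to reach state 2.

Answer: UNREACHABLE

Working:
BFS to 2:
  L0 = {0}
  L1 = {1,3,4}
2 never appears.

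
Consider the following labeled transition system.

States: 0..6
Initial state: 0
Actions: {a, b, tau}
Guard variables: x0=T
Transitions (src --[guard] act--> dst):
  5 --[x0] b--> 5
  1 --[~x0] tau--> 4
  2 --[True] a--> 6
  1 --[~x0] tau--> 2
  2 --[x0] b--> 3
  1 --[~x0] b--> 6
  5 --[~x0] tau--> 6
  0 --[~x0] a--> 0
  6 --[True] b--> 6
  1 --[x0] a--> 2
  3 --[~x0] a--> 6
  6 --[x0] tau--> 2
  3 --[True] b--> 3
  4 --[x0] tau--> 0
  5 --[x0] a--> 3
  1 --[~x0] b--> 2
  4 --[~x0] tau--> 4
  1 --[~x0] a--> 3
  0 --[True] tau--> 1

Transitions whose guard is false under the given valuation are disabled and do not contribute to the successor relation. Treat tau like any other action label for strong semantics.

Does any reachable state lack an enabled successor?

R = {0,1,2,3,6}
  0: tau→1  [1 out]
  1: a→2  [1 out]
  2: a→6  b→3  [2 out]
  3: b→3  [1 out]
  6: b→6  tau→2  [2 out]

Answer: DEADLOCK-FREE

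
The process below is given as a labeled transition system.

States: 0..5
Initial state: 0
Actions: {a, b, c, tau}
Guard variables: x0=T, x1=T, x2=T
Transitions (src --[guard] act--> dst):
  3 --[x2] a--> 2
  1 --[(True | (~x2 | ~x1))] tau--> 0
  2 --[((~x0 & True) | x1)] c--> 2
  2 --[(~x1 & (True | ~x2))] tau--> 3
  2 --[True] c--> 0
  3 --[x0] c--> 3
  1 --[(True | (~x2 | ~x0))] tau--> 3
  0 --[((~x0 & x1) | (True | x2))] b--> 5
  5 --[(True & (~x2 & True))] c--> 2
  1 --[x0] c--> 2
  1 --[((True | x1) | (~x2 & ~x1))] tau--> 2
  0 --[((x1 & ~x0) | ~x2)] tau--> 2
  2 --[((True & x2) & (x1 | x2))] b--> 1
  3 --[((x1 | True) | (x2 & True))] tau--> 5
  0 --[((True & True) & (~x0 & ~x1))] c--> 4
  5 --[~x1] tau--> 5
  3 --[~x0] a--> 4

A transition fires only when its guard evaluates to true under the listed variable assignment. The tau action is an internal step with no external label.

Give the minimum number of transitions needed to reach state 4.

Answer: UNREACHABLE

Trace:
Layered search for 4:
  Layer 0: {0}
  Layer 1: {5}
4 never appears.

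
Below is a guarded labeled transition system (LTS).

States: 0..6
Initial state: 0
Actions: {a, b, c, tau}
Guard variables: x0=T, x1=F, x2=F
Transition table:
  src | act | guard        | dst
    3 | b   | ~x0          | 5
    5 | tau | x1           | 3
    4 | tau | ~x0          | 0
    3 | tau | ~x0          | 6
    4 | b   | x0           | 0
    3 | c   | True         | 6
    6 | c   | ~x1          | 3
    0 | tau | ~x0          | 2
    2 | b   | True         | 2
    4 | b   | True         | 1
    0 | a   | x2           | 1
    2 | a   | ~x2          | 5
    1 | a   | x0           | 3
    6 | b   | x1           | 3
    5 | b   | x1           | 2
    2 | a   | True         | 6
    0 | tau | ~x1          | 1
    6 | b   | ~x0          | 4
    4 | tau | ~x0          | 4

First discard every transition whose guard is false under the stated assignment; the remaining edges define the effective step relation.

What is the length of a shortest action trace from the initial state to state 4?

Answer: UNREACHABLE

Working:
Breadth-first toward 4:
  L0 = {0}
  L1 = {1}
  L2 = {3}
  L3 = {6}
4 never appears.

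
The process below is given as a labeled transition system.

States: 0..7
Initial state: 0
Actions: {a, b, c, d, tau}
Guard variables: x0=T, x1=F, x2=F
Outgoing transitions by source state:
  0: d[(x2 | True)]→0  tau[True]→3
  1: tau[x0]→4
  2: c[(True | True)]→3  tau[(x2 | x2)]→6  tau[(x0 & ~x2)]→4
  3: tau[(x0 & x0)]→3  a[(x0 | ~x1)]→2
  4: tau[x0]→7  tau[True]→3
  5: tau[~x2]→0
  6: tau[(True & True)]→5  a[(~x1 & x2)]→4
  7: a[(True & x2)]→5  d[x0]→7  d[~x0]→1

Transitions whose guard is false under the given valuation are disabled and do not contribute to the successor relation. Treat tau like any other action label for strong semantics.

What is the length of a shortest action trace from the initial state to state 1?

Breadth-first toward 1:
  L0 = {0}
  L1 = {3}
  L2 = {2}
  L3 = {4}
  L4 = {7}
1 never appears.

Answer: UNREACHABLE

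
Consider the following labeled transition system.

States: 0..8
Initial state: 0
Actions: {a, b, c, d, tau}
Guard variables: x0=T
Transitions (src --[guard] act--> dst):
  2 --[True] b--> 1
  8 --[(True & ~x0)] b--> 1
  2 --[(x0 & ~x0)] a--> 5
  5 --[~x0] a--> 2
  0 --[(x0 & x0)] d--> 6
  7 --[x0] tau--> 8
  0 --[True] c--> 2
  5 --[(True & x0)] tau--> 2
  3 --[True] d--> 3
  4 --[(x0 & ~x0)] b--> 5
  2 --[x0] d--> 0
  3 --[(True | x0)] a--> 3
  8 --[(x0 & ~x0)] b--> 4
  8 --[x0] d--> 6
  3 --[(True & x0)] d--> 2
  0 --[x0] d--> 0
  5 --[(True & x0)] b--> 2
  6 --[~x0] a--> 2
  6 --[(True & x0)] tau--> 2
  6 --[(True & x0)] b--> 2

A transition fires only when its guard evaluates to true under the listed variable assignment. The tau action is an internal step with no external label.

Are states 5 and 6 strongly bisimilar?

Bisimulation quotient by refinement:
  P[0] = {{0,1,2,3,4,5,6,7,8}}
  P[1] = {{0},{1,4},{2},{3},{5,6},{7},{8}}
7 equivalence class(es) (converged in 2)
5∈{5,6}, 6∈{5,6}

Answer: BISIMILAR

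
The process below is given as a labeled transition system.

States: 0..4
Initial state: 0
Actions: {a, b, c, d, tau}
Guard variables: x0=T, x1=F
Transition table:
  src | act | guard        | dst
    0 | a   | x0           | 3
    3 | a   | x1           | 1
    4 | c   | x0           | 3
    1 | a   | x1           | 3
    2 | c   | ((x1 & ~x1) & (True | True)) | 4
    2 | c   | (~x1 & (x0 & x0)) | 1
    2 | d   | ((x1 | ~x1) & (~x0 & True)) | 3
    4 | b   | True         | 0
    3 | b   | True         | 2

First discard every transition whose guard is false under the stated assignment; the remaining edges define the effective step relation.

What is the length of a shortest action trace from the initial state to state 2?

BFS to 2:
  Layer 0: {0}
  Layer 1: {3}
  Layer 2: {2}
2 enters at depth 2; path a·b

Answer: 2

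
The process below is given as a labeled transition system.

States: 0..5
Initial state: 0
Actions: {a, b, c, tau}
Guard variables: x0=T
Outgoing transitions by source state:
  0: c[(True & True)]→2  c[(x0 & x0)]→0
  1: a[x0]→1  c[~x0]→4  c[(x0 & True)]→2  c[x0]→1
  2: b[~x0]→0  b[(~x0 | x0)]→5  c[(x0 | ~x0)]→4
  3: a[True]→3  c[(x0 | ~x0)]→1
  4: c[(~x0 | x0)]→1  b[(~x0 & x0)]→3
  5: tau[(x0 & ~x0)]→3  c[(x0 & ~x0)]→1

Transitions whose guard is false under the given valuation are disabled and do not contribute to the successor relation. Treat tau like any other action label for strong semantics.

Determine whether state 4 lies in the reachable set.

Answer: REACHABLE

Analysis:
Guard filter leaves 10 enabled edge(s).
depth 0: {0}
depth 1: {2}  total {0,2}
depth 2: {4,5}  total {0,2,4,5}
depth 3: {1}  total {0,1,2,4,5}
Reachable = {0,1,2,4,5}
trace reaching 4: c·c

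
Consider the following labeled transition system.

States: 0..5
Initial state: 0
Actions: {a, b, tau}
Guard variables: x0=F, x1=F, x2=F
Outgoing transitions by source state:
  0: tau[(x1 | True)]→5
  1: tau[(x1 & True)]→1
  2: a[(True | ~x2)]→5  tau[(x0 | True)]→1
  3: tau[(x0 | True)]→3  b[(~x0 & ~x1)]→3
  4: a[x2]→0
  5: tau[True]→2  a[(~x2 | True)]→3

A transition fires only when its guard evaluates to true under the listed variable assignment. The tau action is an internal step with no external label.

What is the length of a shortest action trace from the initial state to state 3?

Answer: 2

Trace:
Layered search for 3:
  Layer 0: {0}
  Layer 1: {5}
  Layer 2: {2,3}
3 enters at depth 2; path tau·a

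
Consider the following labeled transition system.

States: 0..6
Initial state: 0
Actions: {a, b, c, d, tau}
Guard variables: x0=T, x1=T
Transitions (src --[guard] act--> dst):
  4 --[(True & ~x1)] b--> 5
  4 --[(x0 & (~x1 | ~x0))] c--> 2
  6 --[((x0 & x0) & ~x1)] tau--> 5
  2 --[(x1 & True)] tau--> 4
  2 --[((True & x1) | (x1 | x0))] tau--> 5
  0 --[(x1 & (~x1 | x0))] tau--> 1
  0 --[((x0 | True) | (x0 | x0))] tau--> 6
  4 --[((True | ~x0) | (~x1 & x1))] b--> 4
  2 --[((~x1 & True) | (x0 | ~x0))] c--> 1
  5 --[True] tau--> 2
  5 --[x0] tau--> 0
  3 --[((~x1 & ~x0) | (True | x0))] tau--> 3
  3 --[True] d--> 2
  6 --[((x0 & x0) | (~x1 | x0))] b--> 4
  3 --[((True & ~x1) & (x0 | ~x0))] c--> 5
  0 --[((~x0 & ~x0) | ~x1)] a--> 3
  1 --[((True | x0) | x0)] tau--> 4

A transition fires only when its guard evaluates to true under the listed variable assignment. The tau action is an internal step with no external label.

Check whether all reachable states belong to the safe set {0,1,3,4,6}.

Answer: INVARIANT HOLDS

Analysis:
Safe = {0,1,3,4,6}
Reachable = {0,1,4,6}
  0: safe
  1: safe
  4: safe
  6: safe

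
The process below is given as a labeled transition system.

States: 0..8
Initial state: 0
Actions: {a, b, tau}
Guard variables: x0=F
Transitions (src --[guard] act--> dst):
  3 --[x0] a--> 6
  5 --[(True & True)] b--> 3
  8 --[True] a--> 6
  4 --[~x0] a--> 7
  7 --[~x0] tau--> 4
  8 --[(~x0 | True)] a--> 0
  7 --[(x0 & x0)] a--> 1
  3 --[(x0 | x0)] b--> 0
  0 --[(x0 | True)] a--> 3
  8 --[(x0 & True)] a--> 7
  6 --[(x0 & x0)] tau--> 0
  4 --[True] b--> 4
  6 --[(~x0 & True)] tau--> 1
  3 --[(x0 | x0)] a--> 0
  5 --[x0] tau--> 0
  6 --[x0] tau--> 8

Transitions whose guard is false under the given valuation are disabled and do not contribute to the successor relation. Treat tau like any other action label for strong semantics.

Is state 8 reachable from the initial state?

After dropping false guards: 8 live edges.
L0 = {0}
L1 = {3}  cumulative {0,3}
Reachable = {0,3}

Answer: UNREACHABLE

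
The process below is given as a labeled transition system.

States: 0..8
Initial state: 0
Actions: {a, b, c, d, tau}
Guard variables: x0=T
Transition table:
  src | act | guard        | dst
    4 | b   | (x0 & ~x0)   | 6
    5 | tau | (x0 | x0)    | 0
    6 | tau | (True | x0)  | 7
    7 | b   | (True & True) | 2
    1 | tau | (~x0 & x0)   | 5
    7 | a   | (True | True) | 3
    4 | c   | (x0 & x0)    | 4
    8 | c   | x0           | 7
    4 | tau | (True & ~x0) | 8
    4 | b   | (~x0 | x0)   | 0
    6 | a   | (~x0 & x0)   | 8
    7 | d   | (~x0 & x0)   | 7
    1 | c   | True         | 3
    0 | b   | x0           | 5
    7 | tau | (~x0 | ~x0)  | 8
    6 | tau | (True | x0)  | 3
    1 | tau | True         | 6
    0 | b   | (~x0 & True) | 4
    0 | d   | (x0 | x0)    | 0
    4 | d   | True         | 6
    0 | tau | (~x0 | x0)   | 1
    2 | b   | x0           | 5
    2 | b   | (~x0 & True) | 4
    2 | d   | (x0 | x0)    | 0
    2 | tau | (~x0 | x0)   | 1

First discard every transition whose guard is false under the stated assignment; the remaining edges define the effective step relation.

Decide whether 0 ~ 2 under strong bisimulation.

Compute ~ classes (split until stable):
  π0 = {{0,1,2,3,4,5,6,7,8}}
  π1 = {{0,2},{1},{3},{4},{5,6},{7},{8}}
  π2 = {{0,2},{1},{3},{4},{5},{6},{7},{8}}
8 equivalence class(es) (converged in 3)
[0]={0,2}  [2]={0,2}

Answer: BISIMILAR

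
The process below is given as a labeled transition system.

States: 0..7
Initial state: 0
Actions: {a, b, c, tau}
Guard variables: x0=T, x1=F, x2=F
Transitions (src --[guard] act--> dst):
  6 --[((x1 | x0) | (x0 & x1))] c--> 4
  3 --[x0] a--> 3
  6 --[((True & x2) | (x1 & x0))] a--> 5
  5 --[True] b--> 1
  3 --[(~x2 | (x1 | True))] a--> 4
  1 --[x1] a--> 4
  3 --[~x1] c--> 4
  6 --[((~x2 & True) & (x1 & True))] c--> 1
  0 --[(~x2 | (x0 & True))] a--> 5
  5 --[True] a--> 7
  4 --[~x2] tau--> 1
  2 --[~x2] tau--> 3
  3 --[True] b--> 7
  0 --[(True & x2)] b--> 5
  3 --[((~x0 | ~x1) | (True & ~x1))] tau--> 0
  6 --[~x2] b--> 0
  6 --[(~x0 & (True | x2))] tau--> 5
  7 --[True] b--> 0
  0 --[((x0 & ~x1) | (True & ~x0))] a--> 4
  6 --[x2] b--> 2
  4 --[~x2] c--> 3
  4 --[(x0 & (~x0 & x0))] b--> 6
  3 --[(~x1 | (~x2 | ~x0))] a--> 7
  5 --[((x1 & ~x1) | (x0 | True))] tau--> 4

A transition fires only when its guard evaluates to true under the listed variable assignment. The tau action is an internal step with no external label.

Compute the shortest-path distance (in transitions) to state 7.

Layered search for 7:
  L0 = {0}
  L1 = {4,5}
  L2 = {1,3,7}
first hit 7 at d=2 via a·a

Answer: 2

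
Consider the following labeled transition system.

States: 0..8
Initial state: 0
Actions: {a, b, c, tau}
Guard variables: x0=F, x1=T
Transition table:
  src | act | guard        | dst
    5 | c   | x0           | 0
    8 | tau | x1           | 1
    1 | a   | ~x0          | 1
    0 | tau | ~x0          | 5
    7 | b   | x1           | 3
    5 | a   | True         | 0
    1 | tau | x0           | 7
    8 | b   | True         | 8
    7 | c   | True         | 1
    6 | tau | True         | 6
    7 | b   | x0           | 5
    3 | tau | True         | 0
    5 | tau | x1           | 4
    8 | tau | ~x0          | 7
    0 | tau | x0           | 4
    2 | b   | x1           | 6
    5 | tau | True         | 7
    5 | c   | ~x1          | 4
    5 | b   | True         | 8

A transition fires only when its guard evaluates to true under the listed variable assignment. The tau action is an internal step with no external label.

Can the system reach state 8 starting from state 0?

Answer: REACHABLE

Trace:
Guard filter leaves 14 enabled edge(s).
L0 = {0}
L1 = {5}  cumulative {0,5}
L2 = {4,7,8}  cumulative {0,4,5,7,8}
L3 = {1,3}  cumulative {0,1,3,4,5,7,8}
Reach set: {0,1,3,4,5,7,8}
trace reaching 8: tau·b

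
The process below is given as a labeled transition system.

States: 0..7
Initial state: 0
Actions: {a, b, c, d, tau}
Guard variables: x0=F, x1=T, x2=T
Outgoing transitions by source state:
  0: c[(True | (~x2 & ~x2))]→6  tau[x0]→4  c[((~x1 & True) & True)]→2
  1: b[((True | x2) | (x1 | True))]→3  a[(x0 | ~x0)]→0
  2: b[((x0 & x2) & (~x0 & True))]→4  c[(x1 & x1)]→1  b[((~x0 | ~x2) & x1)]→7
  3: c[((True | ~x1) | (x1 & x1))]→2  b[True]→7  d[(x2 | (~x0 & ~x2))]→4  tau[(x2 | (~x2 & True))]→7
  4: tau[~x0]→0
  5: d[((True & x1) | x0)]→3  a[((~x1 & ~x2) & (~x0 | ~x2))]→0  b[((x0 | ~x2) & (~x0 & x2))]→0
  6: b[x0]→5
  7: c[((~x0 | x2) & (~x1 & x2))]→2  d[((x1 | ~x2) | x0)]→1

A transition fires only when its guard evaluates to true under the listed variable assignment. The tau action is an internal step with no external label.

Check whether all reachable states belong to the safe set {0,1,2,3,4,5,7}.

Answer: INVARIANT VIOLATED at state 6

Working:
Allowed set {0,1,2,3,4,5,7}
R = {0,6}
  0: ok
  6: ✗ unsafe
witness against invariant: c → 6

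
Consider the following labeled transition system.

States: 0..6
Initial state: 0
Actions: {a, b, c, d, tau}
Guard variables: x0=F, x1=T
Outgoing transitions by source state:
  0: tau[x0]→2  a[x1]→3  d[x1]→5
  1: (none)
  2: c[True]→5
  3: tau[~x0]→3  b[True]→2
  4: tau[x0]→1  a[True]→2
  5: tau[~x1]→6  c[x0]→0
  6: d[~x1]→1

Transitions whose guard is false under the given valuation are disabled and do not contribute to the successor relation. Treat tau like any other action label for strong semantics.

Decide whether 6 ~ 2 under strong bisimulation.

Answer: NOT BISIMILAR

Analysis:
Refine partition for ~:
  round 0: {{0,1,2,3,4,5,6}}
  round 1: {{0},{1,5,6},{2},{3},{4}}
stable after 2 split(s): 5 block(s)
class of 6: {1,5,6}; class of 2: {2}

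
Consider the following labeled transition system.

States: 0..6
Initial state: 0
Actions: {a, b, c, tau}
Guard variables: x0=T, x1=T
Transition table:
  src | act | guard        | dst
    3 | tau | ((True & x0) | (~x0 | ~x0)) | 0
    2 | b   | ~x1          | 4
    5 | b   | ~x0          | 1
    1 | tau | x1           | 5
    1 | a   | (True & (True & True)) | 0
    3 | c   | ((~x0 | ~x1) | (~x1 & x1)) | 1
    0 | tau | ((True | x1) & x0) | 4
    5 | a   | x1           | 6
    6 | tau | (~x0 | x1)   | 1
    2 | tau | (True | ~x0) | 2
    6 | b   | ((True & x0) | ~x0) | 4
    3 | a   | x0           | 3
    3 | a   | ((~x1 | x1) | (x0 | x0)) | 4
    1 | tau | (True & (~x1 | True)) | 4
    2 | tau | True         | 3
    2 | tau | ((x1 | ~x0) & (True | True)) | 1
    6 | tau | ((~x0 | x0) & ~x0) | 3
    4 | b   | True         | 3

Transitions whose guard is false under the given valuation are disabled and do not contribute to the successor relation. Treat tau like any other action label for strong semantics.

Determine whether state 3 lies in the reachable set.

Answer: REACHABLE

Analysis:
After dropping false guards: 14 live edges.
L0 = {0}
L1 = {4}  total {0,4}
L2 = {3}  total {0,3,4}
Reach set: {0,3,4}
witness 3: tau·b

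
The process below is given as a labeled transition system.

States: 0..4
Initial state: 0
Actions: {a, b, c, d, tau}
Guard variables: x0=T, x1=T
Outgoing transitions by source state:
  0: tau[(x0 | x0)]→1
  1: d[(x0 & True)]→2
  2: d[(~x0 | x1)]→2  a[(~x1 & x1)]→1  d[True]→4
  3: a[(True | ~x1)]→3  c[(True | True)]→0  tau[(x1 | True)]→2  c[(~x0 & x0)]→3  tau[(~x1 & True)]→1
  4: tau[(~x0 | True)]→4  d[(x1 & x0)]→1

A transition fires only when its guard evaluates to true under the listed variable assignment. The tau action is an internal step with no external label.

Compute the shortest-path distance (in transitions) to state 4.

Breadth-first toward 4:
  depth 0: {0}
  depth 1: {1}
  depth 2: {2}
  depth 3: {4}
first hit 4 at d=3 via tau·d·d

Answer: 3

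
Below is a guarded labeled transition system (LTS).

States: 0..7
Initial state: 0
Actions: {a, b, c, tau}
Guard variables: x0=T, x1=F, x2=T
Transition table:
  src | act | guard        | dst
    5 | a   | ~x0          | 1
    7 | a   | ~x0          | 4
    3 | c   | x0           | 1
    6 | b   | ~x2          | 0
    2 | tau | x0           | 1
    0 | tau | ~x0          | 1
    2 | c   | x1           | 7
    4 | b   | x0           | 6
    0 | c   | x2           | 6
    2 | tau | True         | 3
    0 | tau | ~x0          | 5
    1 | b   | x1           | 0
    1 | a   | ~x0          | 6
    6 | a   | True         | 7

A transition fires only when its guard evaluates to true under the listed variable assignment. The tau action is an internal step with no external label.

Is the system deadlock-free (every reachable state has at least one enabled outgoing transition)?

Reachable = {0,6,7}
  0: c→6  [deg 1]
  6: a→7  [deg 1]
  7: ∅  [no exit]
trace reaching 7: c·a

Answer: DEADLOCK at state 7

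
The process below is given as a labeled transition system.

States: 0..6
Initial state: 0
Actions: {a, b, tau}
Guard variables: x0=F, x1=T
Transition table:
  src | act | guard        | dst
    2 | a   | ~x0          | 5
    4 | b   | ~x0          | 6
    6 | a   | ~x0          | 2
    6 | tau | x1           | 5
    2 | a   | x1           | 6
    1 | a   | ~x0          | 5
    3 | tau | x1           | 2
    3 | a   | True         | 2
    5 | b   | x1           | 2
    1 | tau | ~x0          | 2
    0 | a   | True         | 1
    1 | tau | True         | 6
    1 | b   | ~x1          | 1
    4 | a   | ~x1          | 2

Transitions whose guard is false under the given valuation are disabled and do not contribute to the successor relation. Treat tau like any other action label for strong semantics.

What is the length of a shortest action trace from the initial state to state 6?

Answer: 2

Analysis:
Layered search for 6:
  Layer 0: {0}
  Layer 1: {1}
  Layer 2: {2,5,6}
first hit 6 at d=2 via a·tau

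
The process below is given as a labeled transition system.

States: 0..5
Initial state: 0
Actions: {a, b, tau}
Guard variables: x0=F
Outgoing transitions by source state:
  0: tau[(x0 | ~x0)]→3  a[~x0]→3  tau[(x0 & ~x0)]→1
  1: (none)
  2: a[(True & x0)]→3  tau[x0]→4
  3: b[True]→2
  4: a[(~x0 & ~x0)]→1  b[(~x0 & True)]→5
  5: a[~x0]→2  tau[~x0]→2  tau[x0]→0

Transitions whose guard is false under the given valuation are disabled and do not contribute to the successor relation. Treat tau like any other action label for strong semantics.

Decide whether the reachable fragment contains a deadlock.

Answer: DEADLOCK at state 2

Working:
Reach set: {0,2,3}
  0: a→3  tau→3  [2 out]
  2: ∅  [STUCK]
  3: b→2  [1 out]
Path to 2: tau·b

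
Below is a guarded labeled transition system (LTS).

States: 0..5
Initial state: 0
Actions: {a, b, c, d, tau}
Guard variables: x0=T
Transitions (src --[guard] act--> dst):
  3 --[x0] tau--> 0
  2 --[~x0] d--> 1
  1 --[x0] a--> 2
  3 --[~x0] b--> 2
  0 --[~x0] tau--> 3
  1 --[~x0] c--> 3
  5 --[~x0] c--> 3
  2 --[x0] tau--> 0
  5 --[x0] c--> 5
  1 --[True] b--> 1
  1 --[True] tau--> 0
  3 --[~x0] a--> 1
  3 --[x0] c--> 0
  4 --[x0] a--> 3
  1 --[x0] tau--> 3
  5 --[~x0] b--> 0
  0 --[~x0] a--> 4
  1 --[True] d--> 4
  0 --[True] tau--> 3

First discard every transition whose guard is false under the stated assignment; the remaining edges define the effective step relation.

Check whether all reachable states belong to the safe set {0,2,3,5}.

Inv-set: {0,2,3,5}
R = {0,3}
  0: safe
  3: safe

Answer: INVARIANT HOLDS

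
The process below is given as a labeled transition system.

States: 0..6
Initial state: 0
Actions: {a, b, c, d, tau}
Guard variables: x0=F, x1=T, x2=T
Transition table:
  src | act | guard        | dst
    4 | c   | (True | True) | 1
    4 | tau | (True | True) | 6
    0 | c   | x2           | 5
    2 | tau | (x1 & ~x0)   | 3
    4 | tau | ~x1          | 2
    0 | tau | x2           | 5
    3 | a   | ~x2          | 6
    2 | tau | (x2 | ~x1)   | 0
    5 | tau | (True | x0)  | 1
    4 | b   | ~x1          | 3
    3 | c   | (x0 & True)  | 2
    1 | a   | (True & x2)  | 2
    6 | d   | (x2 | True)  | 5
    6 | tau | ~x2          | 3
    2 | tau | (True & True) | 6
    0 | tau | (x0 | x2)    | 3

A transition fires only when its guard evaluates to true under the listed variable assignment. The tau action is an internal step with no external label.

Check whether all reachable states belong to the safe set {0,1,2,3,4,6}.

Allowed set {0,1,2,3,4,6}
Reach set: {0,1,2,3,5,6}
  0: ✓
  1: ✓
  2: ✓
  3: ✓
  5: ✗ unsafe
  6: ✓
witness against invariant: c → 5

Answer: INVARIANT VIOLATED at state 5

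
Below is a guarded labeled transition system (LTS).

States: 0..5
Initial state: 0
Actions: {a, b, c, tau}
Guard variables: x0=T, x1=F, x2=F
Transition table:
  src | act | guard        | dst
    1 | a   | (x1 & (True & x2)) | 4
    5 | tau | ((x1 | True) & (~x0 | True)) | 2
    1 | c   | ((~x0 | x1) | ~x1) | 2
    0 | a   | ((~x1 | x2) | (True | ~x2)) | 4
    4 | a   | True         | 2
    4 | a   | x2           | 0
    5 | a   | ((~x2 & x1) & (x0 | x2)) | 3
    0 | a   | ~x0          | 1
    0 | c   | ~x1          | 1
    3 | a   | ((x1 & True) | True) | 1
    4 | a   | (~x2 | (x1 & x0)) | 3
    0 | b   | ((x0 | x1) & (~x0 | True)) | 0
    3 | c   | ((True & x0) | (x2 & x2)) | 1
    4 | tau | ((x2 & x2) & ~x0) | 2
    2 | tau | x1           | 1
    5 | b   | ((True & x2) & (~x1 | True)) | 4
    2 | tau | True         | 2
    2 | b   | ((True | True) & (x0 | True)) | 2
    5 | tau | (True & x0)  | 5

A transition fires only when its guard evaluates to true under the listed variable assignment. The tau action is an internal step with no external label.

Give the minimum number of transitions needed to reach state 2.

Answer: 2

Analysis:
Breadth-first toward 2:
  depth 0: {0}
  depth 1: {1,4}
  depth 2: {2,3}
first hit 2 at d=2 via a·a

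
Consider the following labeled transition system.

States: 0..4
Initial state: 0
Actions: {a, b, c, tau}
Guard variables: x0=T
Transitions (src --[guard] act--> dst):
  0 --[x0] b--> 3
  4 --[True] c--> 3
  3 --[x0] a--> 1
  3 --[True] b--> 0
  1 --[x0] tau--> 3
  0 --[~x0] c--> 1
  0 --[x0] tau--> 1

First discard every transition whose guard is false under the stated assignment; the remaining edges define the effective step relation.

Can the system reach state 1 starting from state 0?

After dropping false guards: 6 live edges.
Layer 0: {0}
Layer 1: {1,3}  now seen {0,1,3}
Reach set: {0,1,3}
witness 1: tau

Answer: REACHABLE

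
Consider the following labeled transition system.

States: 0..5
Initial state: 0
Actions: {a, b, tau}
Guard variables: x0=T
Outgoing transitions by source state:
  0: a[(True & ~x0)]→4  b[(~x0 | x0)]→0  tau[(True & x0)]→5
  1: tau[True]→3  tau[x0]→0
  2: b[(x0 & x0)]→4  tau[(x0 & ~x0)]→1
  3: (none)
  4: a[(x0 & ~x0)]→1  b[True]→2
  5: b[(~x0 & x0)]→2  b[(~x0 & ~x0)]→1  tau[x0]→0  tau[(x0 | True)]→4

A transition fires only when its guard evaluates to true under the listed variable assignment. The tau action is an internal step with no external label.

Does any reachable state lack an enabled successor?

Answer: DEADLOCK-FREE

Analysis:
Reach set: {0,2,4,5}
  0: b→0  tau→5  [2 exit(s)]
  2: b→4  [1 exit(s)]
  4: b→2  [1 exit(s)]
  5: tau→0  tau→4  [2 exit(s)]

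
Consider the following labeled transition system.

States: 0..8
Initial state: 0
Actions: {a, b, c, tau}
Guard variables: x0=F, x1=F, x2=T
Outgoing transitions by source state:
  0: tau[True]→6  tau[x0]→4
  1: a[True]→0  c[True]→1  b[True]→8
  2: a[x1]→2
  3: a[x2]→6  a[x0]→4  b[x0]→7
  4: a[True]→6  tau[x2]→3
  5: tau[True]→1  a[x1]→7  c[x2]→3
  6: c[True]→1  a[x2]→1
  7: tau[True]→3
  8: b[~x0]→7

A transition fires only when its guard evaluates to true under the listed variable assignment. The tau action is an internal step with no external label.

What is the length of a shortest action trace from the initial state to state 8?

Breadth-first toward 8:
  Layer 0: {0}
  Layer 1: {6}
  Layer 2: {1}
  Layer 3: {8}
depth(8)=3, e.g. tau·a·b

Answer: 3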